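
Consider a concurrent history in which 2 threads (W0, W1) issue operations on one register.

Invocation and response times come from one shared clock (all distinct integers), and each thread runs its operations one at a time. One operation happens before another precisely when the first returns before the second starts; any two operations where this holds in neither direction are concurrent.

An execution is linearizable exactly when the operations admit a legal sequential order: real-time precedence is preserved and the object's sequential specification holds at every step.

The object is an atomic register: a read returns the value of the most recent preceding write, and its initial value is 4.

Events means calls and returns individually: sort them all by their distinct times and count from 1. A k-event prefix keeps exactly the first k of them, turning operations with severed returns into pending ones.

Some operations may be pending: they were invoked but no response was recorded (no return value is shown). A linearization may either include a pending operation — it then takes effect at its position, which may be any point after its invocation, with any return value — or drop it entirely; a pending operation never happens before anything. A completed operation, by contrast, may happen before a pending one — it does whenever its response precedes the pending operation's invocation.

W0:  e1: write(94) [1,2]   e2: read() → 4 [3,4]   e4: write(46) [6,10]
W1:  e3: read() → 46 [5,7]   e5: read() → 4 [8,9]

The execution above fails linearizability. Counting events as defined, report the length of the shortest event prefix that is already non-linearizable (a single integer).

4

one valid order for events 1..3 is e1:
1. e1 write(94), leaving value 94
include event 4 — e2 responding at 4 — and every candidate order breaks
one such order, e1, e2, breaks at step 2 where e2 read() → 4 is illegal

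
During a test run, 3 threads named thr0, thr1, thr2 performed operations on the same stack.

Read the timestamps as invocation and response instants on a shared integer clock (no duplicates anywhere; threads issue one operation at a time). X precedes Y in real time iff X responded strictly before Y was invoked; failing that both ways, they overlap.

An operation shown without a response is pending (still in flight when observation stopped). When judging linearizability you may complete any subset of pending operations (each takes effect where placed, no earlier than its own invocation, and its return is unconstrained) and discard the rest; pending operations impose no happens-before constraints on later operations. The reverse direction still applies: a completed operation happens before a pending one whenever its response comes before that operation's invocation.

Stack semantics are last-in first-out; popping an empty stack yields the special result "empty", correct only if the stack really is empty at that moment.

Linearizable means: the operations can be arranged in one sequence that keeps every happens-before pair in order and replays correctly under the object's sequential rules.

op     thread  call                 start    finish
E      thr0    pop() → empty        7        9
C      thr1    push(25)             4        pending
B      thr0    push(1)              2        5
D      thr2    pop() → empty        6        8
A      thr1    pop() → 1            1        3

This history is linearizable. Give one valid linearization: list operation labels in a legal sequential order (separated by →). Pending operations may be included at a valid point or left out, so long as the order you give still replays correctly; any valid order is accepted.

B → A → D → E

1. B push(1), leaving stack <1>
2. A pop() → 1, leaving stack <>
3. D pop() → empty, leaving stack <>
4. E pop() → empty, leaving stack <>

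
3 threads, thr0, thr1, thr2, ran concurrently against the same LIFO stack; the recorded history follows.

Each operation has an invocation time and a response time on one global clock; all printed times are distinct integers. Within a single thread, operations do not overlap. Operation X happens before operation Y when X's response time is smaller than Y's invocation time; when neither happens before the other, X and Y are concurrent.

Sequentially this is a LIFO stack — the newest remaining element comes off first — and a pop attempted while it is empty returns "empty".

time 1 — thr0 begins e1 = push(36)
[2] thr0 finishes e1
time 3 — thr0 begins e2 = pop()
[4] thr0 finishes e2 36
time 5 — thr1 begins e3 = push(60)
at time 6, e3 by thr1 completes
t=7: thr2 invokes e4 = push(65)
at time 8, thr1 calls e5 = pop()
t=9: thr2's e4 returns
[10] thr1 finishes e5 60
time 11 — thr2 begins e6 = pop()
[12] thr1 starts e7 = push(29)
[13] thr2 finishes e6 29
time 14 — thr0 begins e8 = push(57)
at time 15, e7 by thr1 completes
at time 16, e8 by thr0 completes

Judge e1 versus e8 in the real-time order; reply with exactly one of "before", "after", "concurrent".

e1 spans [1,2], e8 spans [14,16]
resp(e1)=2 < inv(e8)=14

before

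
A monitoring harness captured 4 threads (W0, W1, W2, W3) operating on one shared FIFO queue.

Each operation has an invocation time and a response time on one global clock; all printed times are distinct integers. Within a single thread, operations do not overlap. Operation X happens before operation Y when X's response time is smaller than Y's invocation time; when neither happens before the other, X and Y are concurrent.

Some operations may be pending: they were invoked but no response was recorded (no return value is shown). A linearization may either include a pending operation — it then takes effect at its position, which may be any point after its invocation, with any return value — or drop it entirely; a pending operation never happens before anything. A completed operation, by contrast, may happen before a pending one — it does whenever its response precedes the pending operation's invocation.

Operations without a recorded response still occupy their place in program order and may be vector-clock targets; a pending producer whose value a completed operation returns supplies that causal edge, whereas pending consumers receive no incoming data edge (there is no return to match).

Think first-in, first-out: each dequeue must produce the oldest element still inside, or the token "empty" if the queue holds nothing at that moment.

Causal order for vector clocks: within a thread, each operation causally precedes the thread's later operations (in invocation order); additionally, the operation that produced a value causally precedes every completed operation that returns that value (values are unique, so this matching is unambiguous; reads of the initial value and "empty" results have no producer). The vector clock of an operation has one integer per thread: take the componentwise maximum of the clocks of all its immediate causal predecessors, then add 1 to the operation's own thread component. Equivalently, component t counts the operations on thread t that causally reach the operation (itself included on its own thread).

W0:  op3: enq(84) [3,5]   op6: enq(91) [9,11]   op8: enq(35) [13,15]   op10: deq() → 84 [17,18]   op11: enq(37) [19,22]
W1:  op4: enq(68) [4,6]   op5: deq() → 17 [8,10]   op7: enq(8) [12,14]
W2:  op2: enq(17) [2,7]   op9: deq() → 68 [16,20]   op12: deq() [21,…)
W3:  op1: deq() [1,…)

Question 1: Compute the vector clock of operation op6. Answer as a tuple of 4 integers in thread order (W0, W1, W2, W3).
(2, 0, 0, 0)

VC(op1, invoked at 1): no causal predecessors; +1 on W3 → (0, 0, 0, 1)
VC(op2, invoked at 2): no causal predecessors; +1 on W2 → (0, 0, 1, 0)
VC(op4, invoked at 4): no causal predecessors; +1 on W1 → (0, 1, 0, 0)
VC(op3, invoked at 3): no causal predecessors; +1 on W0 → (1, 0, 0, 0)
from VC(op3)=(1, 0, 0, 0), op6 (invoked 9) maxes components and bumps W0 → (2, 0, 0, 0)
from VC(op2)=(0, 0, 1, 0), VC(op4)=(0, 1, 0, 0), op9 (invoked 16) maxes components and bumps W2 → (0, 1, 2, 0)
from VC(op2)=(0, 0, 1, 0), VC(op4)=(0, 1, 0, 0), op5 (invoked 8) maxes components and bumps W1 → (0, 2, 1, 0)
from VC(op6)=(2, 0, 0, 0), op8 (invoked 13) maxes components and bumps W0 → (3, 0, 0, 0)
from VC(op9)=(0, 1, 2, 0), op12 (invoked 21) maxes components and bumps W2 → (0, 1, 3, 0)
from VC(op5)=(0, 2, 1, 0), op7 (invoked 12) maxes components and bumps W1 → (0, 3, 1, 0)
from VC(op3)=(1, 0, 0, 0), VC(op8)=(3, 0, 0, 0), op10 (invoked 17) maxes components and bumps W0 → (4, 0, 0, 0)
from VC(op10)=(4, 0, 0, 0), op11 (invoked 19) maxes components and bumps W0 → (5, 0, 0, 0)
target: VC(op6) = (2, 0, 0, 0)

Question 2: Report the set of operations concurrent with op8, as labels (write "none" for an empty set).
op1, op7

op8 runs from 13 to 15; window-overlapping ops are concurrent
op1 [1,…): concurrent
op2 [2,7]: before
op3 [3,5]: before
op4 [4,6]: before
op5 [8,10]: before
op6 [9,11]: before
op7 [12,14]: concurrent
op9 [16,20]: after
op10 [17,18]: after
op11 [19,22]: after
op12 [21,…): after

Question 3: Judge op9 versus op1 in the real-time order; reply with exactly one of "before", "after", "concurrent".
concurrent

op9 spans [16,20], op1 spans [1,…)
the intervals overlap in both directions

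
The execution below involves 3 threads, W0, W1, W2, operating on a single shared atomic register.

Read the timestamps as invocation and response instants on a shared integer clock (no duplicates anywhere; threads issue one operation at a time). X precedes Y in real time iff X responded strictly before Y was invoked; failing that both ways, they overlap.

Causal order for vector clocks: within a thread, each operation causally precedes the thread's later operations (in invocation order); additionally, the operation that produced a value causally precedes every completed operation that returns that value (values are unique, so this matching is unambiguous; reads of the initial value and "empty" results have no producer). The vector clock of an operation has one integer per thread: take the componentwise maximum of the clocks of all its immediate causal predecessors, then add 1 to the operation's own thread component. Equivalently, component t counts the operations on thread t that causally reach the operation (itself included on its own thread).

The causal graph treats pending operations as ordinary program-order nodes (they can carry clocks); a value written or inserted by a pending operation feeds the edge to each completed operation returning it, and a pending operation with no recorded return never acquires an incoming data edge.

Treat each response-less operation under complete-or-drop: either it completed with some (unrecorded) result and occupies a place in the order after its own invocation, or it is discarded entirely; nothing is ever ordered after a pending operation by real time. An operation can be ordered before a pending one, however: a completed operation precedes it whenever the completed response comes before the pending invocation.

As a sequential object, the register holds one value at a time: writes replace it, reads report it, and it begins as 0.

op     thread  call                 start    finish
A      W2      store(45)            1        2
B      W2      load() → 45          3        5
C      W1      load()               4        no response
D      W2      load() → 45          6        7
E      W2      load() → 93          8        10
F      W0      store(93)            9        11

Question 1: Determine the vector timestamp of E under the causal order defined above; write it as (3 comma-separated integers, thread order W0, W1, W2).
invoked at 1, A has no predecessors; its own W2 bump gives (0, 0, 1)
invoked at 4, C has no predecessors; its own W1 bump gives (0, 1, 0)
invoked at 9, F has no predecessors; its own W0 bump gives (1, 0, 0)
from VC(A)=(0, 0, 1), B (invoked 3) maxes components and bumps W2 → (0, 0, 2)
from VC(A)=(0, 0, 1), VC(B)=(0, 0, 2), D (invoked 6) maxes components and bumps W2 → (0, 0, 3)
from VC(D)=(0, 0, 3), VC(F)=(1, 0, 0), E (invoked 8) maxes components and bumps W2 → (1, 0, 4)
target: VC(E) = (1, 0, 4)

(1, 0, 4)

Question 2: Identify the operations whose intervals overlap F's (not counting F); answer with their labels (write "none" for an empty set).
overlap test against F [9,11]: concurrent iff the interval meets 9..11
A [1,2]: before
B [3,5]: before
C [4,…): concurrent
D [6,7]: before
E [8,10]: concurrent

C, E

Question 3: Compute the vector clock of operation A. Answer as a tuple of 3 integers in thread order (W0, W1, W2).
A (invocation 1): nothing precedes it; W2's component alone gives (0, 0, 1)
C (invocation 4): nothing precedes it; W1's component alone gives (0, 1, 0)
F (invocation 9): nothing precedes it; W0's component alone gives (1, 0, 0)
VC(B, invoked at 3): max of VC(A)=(0, 0, 1), then +1 on thread W2 → (0, 0, 2)
VC(D, invoked at 6): max of VC(A)=(0, 0, 1), VC(B)=(0, 0, 2), then +1 on thread W2 → (0, 0, 3)
VC(E, invoked at 8): max of VC(D)=(0, 0, 3), VC(F)=(1, 0, 0), then +1 on thread W2 → (1, 0, 4)
target: VC(A) = (0, 0, 1)

(0, 0, 1)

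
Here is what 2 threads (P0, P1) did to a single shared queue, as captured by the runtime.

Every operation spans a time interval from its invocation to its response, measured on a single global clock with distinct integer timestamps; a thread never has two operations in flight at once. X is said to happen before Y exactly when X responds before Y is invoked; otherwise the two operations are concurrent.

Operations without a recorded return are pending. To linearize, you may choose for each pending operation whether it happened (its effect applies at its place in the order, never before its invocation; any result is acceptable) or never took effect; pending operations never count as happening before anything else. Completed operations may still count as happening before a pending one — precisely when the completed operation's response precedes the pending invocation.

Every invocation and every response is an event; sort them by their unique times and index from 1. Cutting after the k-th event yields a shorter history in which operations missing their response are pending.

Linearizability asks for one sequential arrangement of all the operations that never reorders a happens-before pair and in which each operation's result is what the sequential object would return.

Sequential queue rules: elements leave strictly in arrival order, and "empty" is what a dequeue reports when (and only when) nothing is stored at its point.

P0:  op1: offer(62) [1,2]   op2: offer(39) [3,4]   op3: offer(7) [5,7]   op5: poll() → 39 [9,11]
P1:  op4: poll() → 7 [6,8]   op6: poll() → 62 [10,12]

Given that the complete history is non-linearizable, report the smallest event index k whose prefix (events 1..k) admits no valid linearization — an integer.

events 1..7 are linearizable; a witness order is op1, op2, op3:
1. op1 offer(62), leaving queue <62>
2. op2 offer(39), leaving queue <62,39>
3. op3 offer(7), leaving queue <62,39,7>
include event 8 — op4 responding at 8 — and every candidate order breaks
sample order op1, op2, op3, op4 stalls at step 4 — op4 poll() → 7 has no legal effect
sample order op1, op2, op4, op3 stalls at step 3 — op4 poll() → 7 has no legal effect

8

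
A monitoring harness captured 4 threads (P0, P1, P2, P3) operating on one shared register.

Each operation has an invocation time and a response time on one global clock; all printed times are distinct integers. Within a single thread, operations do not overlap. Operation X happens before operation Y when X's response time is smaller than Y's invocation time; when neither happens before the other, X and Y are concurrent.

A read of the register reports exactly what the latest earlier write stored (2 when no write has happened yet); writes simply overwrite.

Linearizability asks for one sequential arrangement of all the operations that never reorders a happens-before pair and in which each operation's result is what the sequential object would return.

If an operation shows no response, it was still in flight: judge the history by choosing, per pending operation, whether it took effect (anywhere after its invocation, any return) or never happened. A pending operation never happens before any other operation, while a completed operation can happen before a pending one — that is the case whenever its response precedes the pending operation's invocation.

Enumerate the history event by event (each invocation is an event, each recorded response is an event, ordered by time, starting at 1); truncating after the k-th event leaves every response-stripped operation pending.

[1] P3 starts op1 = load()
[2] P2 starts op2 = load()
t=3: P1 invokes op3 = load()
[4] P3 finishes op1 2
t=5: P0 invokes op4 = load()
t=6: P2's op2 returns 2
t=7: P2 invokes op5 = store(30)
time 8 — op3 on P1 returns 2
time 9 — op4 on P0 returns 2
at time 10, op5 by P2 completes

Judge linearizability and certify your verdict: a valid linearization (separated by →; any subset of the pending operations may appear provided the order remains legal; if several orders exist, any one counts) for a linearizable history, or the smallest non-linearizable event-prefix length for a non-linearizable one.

step 1: op1 load() → 2 — value 2
step 2: op2 load() → 2 — value 2
step 3: op3 load() → 2 — value 2
step 4: op4 load() → 2 — value 2
step 5: op5 store(30) — value 30

linearizable — witness: op1 → op2 → op3 → op4 → op5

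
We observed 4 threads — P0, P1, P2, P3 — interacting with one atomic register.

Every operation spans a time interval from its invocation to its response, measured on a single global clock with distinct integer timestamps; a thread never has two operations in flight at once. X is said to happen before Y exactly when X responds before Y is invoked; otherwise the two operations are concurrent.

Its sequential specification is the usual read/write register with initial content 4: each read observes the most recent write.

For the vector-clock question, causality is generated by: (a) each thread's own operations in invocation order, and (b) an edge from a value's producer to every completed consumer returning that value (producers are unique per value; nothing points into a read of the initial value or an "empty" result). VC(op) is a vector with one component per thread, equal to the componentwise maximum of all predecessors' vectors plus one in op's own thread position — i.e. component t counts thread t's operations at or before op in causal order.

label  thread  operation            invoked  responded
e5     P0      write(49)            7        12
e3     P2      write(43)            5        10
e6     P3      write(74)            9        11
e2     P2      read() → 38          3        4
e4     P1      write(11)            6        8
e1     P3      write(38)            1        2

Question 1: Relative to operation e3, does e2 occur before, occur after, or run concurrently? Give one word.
e2 spans [3,4], e3 spans [5,10]
resp(e2)=4 < inv(e3)=5

before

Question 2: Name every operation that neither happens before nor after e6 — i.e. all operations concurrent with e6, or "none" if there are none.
e6 spans [9,11]: anything still running between times 9 and 11 counts as concurrent
e1 [1,2]: before
e2 [3,4]: before
e3 [5,10]: concurrent
e4 [6,8]: before
e5 [7,12]: concurrent

e3, e5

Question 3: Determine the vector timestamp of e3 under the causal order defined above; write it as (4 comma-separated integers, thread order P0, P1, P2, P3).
root op e1, invoked 1: fresh clock plus P3's own tick → (0, 0, 0, 1)
root op e4, invoked 6: fresh clock plus P1's own tick → (0, 1, 0, 0)
root op e5, invoked 7: fresh clock plus P0's own tick → (1, 0, 0, 0)
VC(e6, invoked at 9): max of VC(e1)=(0, 0, 0, 1), then +1 on thread P3 → (0, 0, 0, 2)
VC(e2, invoked at 3): max of VC(e1)=(0, 0, 0, 1), then +1 on thread P2 → (0, 0, 1, 1)
VC(e3, invoked at 5): max of VC(e2)=(0, 0, 1, 1), then +1 on thread P2 → (0, 0, 2, 1)
target: VC(e3) = (0, 0, 2, 1)

(0, 0, 2, 1)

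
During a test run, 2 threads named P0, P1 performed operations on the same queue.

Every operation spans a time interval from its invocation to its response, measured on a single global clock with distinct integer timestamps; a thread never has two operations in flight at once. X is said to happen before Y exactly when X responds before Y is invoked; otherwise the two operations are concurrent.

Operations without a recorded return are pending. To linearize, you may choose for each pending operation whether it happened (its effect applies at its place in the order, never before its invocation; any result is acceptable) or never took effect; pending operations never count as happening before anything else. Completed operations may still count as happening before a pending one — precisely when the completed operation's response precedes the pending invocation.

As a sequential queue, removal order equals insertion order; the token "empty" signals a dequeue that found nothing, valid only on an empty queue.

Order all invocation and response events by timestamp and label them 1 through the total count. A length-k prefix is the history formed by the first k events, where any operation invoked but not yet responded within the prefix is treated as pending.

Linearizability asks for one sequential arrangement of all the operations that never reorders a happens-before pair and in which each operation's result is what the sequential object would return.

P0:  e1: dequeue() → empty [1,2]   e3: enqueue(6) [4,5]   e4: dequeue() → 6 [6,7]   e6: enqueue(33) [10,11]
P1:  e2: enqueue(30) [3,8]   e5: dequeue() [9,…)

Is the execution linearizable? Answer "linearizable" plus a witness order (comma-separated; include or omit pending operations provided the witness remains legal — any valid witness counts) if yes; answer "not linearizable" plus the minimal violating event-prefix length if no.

linearizable — witness: e1, e3, e2, e4, e5, e6

after step 1 (e1 dequeue() → empty): queue <>
after step 2 (e3 enqueue(6)): queue <6>
after step 3 (e2 enqueue(30)): queue <6,30>
after step 4 (e4 dequeue() → 6): queue <30>
after step 5 (e5 dequeue() (pending, included)): queue <>
after step 6 (e6 enqueue(33)): queue <33>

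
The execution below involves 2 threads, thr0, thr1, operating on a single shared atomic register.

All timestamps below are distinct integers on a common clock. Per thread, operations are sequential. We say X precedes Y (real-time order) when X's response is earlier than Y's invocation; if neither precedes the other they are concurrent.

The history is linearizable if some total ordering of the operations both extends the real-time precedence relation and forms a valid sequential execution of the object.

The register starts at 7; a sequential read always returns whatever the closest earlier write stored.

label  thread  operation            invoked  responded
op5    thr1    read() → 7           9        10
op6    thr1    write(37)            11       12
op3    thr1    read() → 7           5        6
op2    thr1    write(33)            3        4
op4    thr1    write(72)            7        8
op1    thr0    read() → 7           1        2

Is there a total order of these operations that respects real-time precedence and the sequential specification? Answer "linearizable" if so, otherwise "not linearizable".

not linearizable

through event 5 a valid linearization exists; event 6 (op3 responding at time 6) ends that
a single order respects real time; the 3 completed atomic register operations fail replay along it
one such order, op1, op2, op3, breaks at step 3 where op3 read() → 7 is illegal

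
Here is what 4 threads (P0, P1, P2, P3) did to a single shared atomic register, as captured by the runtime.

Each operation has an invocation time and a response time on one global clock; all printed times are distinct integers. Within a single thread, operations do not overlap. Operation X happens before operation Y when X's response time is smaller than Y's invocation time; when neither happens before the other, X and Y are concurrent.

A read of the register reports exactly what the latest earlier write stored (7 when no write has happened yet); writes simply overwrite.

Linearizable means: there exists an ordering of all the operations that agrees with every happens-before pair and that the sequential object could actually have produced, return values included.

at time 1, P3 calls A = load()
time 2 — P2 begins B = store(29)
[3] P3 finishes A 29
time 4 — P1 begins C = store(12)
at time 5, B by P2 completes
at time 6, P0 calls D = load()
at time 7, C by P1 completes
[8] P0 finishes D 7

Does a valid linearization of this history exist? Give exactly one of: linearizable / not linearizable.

not linearizable

cut after 7 events: linearizable; cut after 8 events (D responds, time 8): not linearizable
4 completed operations, 5 real-time-consistent orders — every atomic register replay fails
one such order, A, B, C, D, breaks at step 1 where A load() → 29 is illegal
one such order, A, B, D, C, breaks at step 1 where A load() → 29 is illegal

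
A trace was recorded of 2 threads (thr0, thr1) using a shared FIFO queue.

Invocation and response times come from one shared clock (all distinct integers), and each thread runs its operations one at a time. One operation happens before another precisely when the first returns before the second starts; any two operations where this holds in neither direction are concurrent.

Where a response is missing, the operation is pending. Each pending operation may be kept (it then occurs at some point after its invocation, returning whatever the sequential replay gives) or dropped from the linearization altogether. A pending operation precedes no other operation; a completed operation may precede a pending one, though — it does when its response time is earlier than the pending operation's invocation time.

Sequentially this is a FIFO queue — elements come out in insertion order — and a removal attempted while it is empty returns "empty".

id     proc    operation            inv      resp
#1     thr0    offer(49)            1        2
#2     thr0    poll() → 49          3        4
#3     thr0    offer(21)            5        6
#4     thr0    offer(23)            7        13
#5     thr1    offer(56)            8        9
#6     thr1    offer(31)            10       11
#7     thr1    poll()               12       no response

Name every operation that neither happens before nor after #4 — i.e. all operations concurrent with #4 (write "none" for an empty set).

#5, #6, #7

#4 runs from 7 to 13; window-overlapping ops are concurrent
#1 [1,2]: before
#2 [3,4]: before
#3 [5,6]: before
#5 [8,9]: concurrent
#6 [10,11]: concurrent
#7 [12,…): concurrent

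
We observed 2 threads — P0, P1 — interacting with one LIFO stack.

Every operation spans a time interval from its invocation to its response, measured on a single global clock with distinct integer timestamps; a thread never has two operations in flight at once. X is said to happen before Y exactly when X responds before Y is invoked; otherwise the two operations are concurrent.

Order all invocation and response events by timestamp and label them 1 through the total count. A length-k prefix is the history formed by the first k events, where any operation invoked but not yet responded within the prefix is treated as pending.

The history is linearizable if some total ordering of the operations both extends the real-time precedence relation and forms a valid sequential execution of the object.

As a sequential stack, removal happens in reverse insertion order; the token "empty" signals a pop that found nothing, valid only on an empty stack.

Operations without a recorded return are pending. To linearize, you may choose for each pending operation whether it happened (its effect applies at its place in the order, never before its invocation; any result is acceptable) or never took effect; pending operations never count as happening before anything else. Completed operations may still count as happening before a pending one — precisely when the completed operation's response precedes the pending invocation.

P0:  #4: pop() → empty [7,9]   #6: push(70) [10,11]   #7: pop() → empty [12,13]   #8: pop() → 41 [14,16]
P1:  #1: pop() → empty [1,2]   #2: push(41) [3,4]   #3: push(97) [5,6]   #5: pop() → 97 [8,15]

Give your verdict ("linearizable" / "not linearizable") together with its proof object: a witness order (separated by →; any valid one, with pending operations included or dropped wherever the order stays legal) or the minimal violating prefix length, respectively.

the violation lands at event 9, #4's response at time 9: events 1..8 linearize, events 1..9 do not
exactly one order of the 4 completed ops respects real time; the LIFO stack replay fails
include/drop combinations of the 1 pending operation (#5) were all tried; none helps
e.g. #1, #2, #3, #4 (pending dropped): illegal at step 4, since #4 pop() → empty cannot apply there

not linearizable — minimal violating prefix: 9 events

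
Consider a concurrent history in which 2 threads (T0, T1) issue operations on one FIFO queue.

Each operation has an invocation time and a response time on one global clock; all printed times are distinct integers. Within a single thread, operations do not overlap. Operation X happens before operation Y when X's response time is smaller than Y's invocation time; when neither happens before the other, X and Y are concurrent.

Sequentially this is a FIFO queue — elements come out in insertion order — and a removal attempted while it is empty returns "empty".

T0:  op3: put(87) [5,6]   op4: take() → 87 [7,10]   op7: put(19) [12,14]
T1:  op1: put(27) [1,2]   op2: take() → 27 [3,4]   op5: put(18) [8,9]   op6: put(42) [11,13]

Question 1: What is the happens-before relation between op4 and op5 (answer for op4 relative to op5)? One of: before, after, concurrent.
concurrent

op4 spans [7,10], op5 spans [8,9]
the intervals overlap in both directions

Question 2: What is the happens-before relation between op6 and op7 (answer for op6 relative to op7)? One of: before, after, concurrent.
concurrent

op6 spans [11,13], op7 spans [12,14]
the intervals overlap in both directions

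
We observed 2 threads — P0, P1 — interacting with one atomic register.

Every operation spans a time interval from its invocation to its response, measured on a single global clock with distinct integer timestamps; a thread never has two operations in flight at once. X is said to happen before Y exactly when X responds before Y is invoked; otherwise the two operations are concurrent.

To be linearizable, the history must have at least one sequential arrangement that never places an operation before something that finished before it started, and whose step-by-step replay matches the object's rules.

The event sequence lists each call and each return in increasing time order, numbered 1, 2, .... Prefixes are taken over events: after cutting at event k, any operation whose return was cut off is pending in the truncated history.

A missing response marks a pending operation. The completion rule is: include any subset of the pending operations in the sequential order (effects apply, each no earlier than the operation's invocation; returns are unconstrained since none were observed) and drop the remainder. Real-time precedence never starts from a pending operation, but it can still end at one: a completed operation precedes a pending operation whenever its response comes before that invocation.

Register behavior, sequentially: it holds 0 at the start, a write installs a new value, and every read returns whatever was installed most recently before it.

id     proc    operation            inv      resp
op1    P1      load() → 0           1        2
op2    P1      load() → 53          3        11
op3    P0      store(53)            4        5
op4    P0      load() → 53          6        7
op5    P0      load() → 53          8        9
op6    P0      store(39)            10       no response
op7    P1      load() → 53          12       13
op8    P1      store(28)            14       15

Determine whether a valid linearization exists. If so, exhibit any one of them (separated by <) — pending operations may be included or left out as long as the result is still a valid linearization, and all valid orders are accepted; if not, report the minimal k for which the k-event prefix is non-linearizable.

linearizable — witness: op1 < op3 < op2 < op4 < op5 < op7 < op6 < op8

1. op1 load() → 0, leaving value 0
2. op3 store(53), leaving value 53
3. op2 load() → 53, leaving value 53
4. op4 load() → 53, leaving value 53
5. op5 load() → 53, leaving value 53
6. op7 load() → 53, leaving value 53
7. op6 store(39) (pending, included), leaving value 39
8. op8 store(28), leaving value 28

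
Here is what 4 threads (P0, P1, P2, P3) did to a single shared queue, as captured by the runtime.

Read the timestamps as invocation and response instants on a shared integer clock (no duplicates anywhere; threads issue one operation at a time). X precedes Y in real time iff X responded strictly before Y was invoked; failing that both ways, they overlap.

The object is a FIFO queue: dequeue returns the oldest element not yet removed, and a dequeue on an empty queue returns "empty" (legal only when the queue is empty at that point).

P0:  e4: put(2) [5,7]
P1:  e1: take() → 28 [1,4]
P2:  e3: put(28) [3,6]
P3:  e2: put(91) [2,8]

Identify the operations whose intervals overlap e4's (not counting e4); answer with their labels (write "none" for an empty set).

e2, e3

e4 spans [5,7]; an op avoiding the whole window 5..7 is ordered, any other is concurrent
e1 [1,4]: before
e2 [2,8]: concurrent
e3 [3,6]: concurrent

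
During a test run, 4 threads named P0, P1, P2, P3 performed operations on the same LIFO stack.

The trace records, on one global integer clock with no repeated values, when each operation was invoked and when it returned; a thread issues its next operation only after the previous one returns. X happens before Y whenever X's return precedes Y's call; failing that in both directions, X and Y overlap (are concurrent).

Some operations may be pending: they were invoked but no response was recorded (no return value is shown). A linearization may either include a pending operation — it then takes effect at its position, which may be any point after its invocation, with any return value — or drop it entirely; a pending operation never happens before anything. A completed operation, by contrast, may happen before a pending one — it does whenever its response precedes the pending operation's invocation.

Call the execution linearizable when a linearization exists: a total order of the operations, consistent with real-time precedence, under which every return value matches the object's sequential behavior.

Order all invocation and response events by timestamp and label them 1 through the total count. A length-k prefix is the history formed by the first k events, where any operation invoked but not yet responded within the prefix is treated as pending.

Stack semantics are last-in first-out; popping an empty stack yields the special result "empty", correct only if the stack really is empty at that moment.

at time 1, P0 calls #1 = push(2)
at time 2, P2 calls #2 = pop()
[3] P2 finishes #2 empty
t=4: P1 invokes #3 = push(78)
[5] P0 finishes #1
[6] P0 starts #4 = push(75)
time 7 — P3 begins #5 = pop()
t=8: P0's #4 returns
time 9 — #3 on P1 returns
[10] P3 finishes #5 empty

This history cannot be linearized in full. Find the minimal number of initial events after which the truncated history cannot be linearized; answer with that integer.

events 1..9 are still linearizable — one witness is #2, #1, #3, #4:
1. #2 pop() → empty, leaving stack <>
2. #1 push(2), leaving stack <2>
3. #3 push(78), leaving stack <2,78>
4. #4 push(75), leaving stack <2,78,75>
once event 10 joins (#5's response, time 10), exhaustive search finds no witness
sample order #1, #2, #3, #4, #5 stalls at step 2 — #2 pop() → empty has no legal effect
sample order #1, #2, #3, #5, #4 stalls at step 2 — #2 pop() → empty has no legal effect

10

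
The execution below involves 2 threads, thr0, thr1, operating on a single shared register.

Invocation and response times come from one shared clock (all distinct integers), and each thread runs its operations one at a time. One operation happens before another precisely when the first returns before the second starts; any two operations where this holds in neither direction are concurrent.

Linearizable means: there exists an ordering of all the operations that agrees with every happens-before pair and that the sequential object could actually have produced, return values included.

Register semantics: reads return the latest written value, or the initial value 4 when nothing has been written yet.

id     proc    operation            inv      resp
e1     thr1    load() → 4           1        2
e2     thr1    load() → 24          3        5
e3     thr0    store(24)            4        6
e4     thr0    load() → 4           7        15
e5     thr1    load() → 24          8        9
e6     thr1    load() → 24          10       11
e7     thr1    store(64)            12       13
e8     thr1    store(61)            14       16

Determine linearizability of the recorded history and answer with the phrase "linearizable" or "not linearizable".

not linearizable

already the first 15 events (up to e4's response at time 15) admit no linearization; the first 14 still do
all 8 real-time-respecting orders fail — 7 completed register operations, no legal replay
every completion of the 1 pending operation (e8) was checked; none linearizes
take e1, e2, e3, e4, e5, e6, e7 (pending dropped): step 2 already fails, because e2 load() → 24 cannot occur there
take e1, e2, e3, e5, e4, e6, e7 (pending dropped): step 2 already fails, because e2 load() → 24 cannot occur there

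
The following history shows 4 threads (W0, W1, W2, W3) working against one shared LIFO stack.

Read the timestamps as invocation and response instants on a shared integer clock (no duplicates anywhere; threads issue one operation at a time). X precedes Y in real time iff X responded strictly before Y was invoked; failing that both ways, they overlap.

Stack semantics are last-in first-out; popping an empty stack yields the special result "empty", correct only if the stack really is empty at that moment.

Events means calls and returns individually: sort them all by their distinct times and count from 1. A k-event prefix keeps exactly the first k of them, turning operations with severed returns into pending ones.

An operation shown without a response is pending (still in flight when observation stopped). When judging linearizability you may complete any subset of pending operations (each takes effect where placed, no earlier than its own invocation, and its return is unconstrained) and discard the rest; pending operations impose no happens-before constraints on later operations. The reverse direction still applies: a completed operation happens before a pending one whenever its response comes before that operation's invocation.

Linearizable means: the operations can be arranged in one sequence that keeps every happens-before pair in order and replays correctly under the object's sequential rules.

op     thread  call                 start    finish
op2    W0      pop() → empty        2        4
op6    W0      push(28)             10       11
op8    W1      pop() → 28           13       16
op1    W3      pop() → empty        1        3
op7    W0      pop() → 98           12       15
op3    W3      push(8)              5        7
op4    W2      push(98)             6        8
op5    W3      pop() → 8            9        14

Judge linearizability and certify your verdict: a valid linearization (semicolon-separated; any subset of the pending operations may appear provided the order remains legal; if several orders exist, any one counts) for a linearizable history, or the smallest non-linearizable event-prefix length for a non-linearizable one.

after step 1 (op1 pop() → empty): stack <>
after step 2 (op2 pop() → empty): stack <>
after step 3 (op3 push(8)): stack <8>
after step 4 (op4 push(98)): stack <8,98>
after step 5 (op6 push(28)): stack <8,98,28>
after step 6 (op8 pop() → 28): stack <8,98>
after step 7 (op7 pop() → 98): stack <8>
after step 8 (op5 pop() → 8): stack <>

linearizable — witness: op1; op2; op3; op4; op6; op8; op7; op5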